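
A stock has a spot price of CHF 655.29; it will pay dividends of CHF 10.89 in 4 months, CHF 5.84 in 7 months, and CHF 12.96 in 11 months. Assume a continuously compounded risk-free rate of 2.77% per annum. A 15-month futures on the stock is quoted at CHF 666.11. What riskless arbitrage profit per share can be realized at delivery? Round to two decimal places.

CHF 17.93 per share

PV(dividends) I = 10.89·e^(−0.0277·4/12) + 5.84·e^(−0.0277·7/12) + 12.96·e^(−0.0277·11/12) = 29.1714
Fair futures F* = (S − I)·e^(rT) = (655.29 − 29.1714)·e^0.034625 = 626.1186 × 1.035231 = 648.1774
Market CHF 666.11 > fair 648.1774: forward overpriced → cash-and-carry (borrow at r, buy the stock and collect the dividends, short the forward).
Profit at T = |F_mkt − F*| = |666.11 − 648.1774| = CHF 17.93 per share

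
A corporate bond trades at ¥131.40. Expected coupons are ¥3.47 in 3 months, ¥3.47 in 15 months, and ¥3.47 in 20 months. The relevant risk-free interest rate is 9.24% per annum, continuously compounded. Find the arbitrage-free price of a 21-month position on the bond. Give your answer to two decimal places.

PV(coupons) I = 3.47·e^(−0.0924·3/12) + 3.47·e^(−0.0924·15/12) + 3.47·e^(−0.0924·20/12)
I = 3.3908 + 3.0915 + 2.9747 = 9.4570
F = (S − I)·e^(rT) = (131.40 − 9.4570) · e^(0.0924·21/12)
= 121.9430 · e^0.161700 = 121.9430 × 1.175508 = ¥143.34

¥143.34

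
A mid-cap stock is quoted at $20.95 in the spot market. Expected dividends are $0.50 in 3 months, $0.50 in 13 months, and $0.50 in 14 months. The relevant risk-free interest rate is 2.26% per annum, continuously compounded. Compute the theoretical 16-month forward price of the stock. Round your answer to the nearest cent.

$20.07

PV(dividends) I = 0.50·e^(−0.0226·3/12) + 0.50·e^(−0.0226·13/12) + 0.50·e^(−0.0226·14/12)
I = 0.4972 + 0.4879 + 0.4870 = 1.4721
F = (S − I)·e^(rT) = (20.95 − 1.4721) · e^(0.0226·16/12)
= 19.4779 · e^0.030133 = 19.4779 × 1.030592 = $20.07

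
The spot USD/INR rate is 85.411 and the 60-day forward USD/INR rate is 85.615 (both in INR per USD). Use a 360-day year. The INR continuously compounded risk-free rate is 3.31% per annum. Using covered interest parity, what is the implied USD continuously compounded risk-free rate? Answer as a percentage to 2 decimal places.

F = S·e^((r_INR − r_USD)T) ⇒ r_USD = r_INR − ln(F/S)/T
ln(85.615/85.411) = 0.002386; /(60/360) = 0.014316
r_USD = 0.0331 − 0.014316 = 0.018784
r_USD = 1.88%

1.88%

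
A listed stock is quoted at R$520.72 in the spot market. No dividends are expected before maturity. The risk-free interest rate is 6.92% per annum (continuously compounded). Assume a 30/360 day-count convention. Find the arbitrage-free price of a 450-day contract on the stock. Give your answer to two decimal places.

R$567.77

F = S·e^(rT) = 520.72 · e^(0.0692 × 450/360)
= 520.72 · e^0.086500 = 520.72 × 1.090351
F = R$567.77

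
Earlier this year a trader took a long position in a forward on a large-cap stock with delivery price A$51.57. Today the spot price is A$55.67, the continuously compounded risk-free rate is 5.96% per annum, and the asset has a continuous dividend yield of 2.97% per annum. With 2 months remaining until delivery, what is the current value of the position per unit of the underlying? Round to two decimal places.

A$4.33

Current fair forward for the remaining 2 months: F = S·e^((r − q)·T), (r − q) = 0.0596 − 0.0297 = 0.0299
F = 55.67 · e^(0.0299 × 2/12) = 55.67 × 1.004996 = 55.9481
Value of long forward = (F − K)·e^(−rT) = (55.9481 − 51.57) · e^(−0.0596·2/12)
= 4.3781 × 0.990116 = 4.33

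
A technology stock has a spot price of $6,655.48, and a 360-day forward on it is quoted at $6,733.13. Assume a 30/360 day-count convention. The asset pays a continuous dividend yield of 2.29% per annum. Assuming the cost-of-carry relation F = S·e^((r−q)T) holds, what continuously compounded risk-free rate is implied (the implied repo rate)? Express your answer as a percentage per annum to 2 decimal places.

From F = S·e^((r−q)T): (r − q) = ln(F/S)/T
ln(6733.13/6655.48) = ln(1.011667) = 0.011599
(r − q) = 0.011599 / (360/360) = 0.011599
r = ln(F/S)/T + q = 0.011599 + 0.0229 = 0.034499
r = 3.45%

3.45%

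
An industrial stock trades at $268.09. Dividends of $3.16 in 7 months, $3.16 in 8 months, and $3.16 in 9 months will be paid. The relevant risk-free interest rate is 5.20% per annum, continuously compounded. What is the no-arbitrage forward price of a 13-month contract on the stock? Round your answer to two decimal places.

$273.94

PV(dividends) I = 3.16·e^(−0.0520·7/12) + 3.16·e^(−0.0520·8/12) + 3.16·e^(−0.0520·9/12)
I = 3.0656 + 3.0523 + 3.0391 = 9.1570
F = (S − I)·e^(rT) = (268.09 − 9.1570) · e^(0.0520·13/12)
= 258.9330 · e^0.056333 = 258.9330 × 1.057950 = $273.94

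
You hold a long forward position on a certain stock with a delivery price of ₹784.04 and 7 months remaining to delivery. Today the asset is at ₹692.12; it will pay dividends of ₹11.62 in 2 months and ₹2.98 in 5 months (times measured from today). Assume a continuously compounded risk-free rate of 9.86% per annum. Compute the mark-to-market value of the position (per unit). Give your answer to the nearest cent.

PV(remaining dividends) I = 11.62·e^(−0.0986·2/12) + 2.98·e^(−0.0986·5/12) = 14.2907
Current forward F = (S − I)·e^(rT) = (692.12 − 14.2907)·e^(0.0986·7/12) = 677.8293 × 1.059203 = 717.9588
Value (long) = (F − K)·e^(−rT) = (717.9588 − 784.04) × 0.944106 = -62.3877
Value = -₹62.39

-₹62.39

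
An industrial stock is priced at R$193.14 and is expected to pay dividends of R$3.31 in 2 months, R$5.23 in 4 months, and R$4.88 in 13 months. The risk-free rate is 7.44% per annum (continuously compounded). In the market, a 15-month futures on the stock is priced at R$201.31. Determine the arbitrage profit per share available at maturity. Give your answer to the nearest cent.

PV(dividends) I = 3.31·e^(−0.0744·2/12) + 5.23·e^(−0.0744·4/12) + 4.88·e^(−0.0744·13/12) = 12.8732
Fair futures F* = (S − I)·e^(rT) = (193.14 − 12.8732)·e^0.093000 = 180.2668 × 1.097462 = 197.8360
Market R$201.31 > fair 197.8360: forward overpriced → cash-and-carry (borrow at r, buy the stock and collect the dividends, short the forward).
Profit at T = |F_mkt − F*| = |201.31 − 197.8360| = R$3.47 per share

R$3.47 per share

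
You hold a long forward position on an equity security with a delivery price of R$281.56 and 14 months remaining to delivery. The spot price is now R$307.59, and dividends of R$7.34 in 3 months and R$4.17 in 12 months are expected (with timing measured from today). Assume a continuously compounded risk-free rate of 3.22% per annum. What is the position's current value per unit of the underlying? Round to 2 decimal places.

PV(remaining dividends) I = 7.34·e^(−0.0322·3/12) + 4.17·e^(−0.0322·12/12) = 11.3190
Current forward F = (S − I)·e^(rT) = (307.59 − 11.3190)·e^(0.0322·14/12) = 296.2710 × 1.038281 = 307.6126
Value (long) = (F − K)·e^(−rT) = (307.6126 − 281.56) × 0.963130 = 25.0920
Value = R$25.09

R$25.09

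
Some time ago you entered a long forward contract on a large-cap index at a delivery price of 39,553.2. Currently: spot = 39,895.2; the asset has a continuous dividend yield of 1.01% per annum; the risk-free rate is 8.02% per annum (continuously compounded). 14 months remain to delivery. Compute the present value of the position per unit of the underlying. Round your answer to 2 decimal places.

Current fair forward for the remaining 14 months: F = S·e^((r − q)·T), (r − q) = 0.0802 − 0.0101 = 0.0701
F = 39895.2 · e^(0.0701 × 14/12) = 39895.2 × 1.08522065 = 43295.0949
Value of long forward = (F − K)·e^(−rT) = (43295.0949 − 39553.2) · e^(−0.0802·14/12)
= 3741.8949 × 0.91067730 = 3407.66

3407.66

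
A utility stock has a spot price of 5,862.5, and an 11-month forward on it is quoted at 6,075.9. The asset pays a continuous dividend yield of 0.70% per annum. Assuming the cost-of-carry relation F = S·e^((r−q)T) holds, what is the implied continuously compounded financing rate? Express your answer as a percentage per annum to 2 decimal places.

From F = S·e^((r−q)T): (r − q) = ln(F/S)/T
ln(6075.9/5862.5) = ln(1.036401) = 0.035754
(r − q) = 0.035754 / (11/12) = 0.039004
r = ln(F/S)/T + q = 0.039004 + 0.0070 = 0.046004
r = 4.60%

4.60%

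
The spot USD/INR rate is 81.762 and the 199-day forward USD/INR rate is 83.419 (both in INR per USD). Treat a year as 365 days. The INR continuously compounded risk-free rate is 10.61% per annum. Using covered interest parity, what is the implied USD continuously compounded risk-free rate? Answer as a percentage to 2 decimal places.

F = S·e^((r_INR − r_USD)T) ⇒ r_USD = r_INR − ln(F/S)/T
ln(83.419/81.762) = 0.020064; /(199/365) = 0.036801
r_USD = 0.1061 − 0.036801 = 0.069299
r_USD = 6.93%

6.93%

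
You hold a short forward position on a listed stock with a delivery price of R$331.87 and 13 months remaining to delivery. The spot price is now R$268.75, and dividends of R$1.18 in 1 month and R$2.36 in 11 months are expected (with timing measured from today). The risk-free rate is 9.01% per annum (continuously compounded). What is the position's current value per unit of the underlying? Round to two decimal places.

PV(remaining dividends) I = 1.18·e^(−0.0901·1/12) + 2.36·e^(−0.0901·11/12) = 3.3441
Current forward F = (S − I)·e^(rT) = (268.75 − 3.3441)·e^(0.0901·13/12) = 265.4059 × 1.102531 = 292.6182
Value (long) = (F − K)·e^(−rT) = (292.6182 − 331.87) × 0.907004 = -35.6015
Short position value = −(long value) = R$35.60

R$35.60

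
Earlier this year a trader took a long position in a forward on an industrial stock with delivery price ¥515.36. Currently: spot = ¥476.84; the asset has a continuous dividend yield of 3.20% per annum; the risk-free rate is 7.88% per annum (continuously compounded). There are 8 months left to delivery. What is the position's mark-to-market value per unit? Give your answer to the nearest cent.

Current fair forward for the remaining 8 months: F = S·e^((r − q)·T), (r − q) = 0.0788 − 0.0320 = 0.0468
F = 476.84 · e^(0.0468 × 8/12) = 476.84 × 1.031692 = 491.9520
Value of long forward = (F − K)·e^(−rT) = (491.9520 − 515.36) · e^(−0.0788·8/12)
= -23.4080 × 0.948823 = -22.21

-¥22.21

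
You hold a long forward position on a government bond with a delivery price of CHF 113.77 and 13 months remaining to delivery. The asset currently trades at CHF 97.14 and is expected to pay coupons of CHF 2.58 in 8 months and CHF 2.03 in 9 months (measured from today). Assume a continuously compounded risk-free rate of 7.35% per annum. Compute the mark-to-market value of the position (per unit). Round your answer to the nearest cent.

-CHF 12.30

PV(remaining coupons) I = 2.58·e^(−0.0735·8/12) + 2.03·e^(−0.0735·9/12) = 4.3778
Current forward F = (S − I)·e^(rT) = (97.14 − 4.3778)·e^(0.0735·13/12) = 92.7622 × 1.082881 = 100.4504
Value (long) = (F − K)·e^(−rT) = (100.4504 − 113.77) × 0.923463 = -12.3002
Value = -CHF 12.30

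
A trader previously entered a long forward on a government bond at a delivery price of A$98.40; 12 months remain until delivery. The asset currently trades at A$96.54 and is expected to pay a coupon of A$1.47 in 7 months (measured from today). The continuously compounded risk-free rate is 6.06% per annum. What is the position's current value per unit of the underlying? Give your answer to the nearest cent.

A$2.51

PV(remaining coupons) I = 1.47·e^(−0.0606·7/12) = 1.4189
Current forward F = (S − I)·e^(rT) = (96.54 − 1.4189)·e^(0.0606·12/12) = 95.1211 × 1.062474 = 101.0637
Value (long) = (F − K)·e^(−rT) = (101.0637 − 98.40) × 0.941200 = 2.5071
Value = A$2.51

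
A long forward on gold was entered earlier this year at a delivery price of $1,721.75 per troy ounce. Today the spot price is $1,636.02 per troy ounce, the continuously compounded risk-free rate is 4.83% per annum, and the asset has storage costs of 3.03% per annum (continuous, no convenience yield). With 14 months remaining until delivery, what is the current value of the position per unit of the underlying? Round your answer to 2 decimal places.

$67.48 per troy ounce

Current fair forward for the remaining 14 months: F = S·e^((r + u)·T), (r + u) = 0.0483 + 0.0303 = 0.0786
F = 1636.02 · e^(0.0786 × 14/12) = 1636.02 × 1.09603596 = 1793.1368
Value of long forward = (F − K)·e^(−rT) = (1793.1368 − 1721.75) · e^(−0.0483·14/12)
= 71.3868 × 0.94520826 = 67.48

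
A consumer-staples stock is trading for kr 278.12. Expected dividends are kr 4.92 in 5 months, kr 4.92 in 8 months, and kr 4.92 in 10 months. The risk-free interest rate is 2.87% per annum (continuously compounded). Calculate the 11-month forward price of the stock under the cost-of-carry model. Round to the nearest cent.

PV(dividends) I = 4.92·e^(−0.0287·5/12) + 4.92·e^(−0.0287·8/12) + 4.92·e^(−0.0287·10/12)
I = 4.8615 + 4.8268 + 4.8037 = 14.4920
F = (S − I)·e^(rT) = (278.12 − 14.4920) · e^(0.0287·11/12)
= 263.6280 · e^0.026308 = 263.6280 × 1.026657 = kr 270.66

kr 270.66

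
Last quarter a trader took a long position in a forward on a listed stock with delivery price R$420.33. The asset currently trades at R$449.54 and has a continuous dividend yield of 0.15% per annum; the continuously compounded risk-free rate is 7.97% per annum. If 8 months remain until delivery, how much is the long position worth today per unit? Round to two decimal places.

R$50.51

Current fair forward for the remaining 8 months: F = S·e^((r − q)·T), (r − q) = 0.0797 − 0.0015 = 0.0782
F = 449.54 · e^(0.0782 × 8/12) = 449.54 × 1.053516 = 473.5976
Value of long forward = (F − K)·e^(−rT) = (473.5976 − 420.33) · e^(−0.0797·8/12)
= 53.2676 × 0.948254 = 50.51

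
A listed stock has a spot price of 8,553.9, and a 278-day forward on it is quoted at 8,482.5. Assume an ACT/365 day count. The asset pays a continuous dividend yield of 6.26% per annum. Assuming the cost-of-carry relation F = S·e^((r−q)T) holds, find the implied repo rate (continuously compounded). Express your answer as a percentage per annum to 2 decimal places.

5.16%

From F = S·e^((r−q)T): (r − q) = ln(F/S)/T
ln(8482.5/8553.9) = ln(0.991653) = -0.008382
(r − q) = -0.008382 / (278/365) = -0.011005
r = ln(F/S)/T + q = -0.011005 + 0.0626 = 0.051595
r = 5.16%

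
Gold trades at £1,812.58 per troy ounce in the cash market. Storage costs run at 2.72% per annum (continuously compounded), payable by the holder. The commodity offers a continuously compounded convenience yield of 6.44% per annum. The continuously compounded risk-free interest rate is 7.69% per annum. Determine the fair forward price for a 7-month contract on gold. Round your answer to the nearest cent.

Net carry = r + u − y = 0.0769 + 0.0272 − 0.0644 = 0.0397
F = S·e^((r+u−y)T) = 1812.58 · e^(0.0397 × 7/12) = 1812.58 · e^0.02315833
= 1812.58 × 1.02342857 = £1,855.05 per troy ounce

£1,855.05 per troy ounce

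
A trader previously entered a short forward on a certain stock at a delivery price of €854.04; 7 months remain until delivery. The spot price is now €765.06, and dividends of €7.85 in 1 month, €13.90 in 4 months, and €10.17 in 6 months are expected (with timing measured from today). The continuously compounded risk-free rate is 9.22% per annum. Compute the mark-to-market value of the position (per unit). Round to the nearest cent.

PV(remaining dividends) I = 7.85·e^(−0.0922·1/12) + 13.90·e^(−0.0922·4/12) + 10.17·e^(−0.0922·6/12) = 30.9810
Current forward F = (S − I)·e^(rT) = (765.06 − 30.9810)·e^(0.0922·7/12) = 734.0790 × 1.055256 = 774.6413
Value (long) = (F − K)·e^(−rT) = (774.6413 − 854.04) × 0.947637 = -75.2411
Short position value = −(long value) = €75.24

€75.24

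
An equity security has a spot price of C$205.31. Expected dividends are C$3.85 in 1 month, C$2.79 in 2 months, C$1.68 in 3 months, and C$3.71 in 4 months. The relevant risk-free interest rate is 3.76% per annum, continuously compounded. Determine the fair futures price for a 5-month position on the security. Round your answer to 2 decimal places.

C$196.42

PV(dividends) I = 3.85·e^(−0.0376·1/12) + 2.79·e^(−0.0376·2/12) + 1.68·e^(−0.0376·3/12) + 3.71·e^(−0.0376·4/12)
I = 3.8380 + 2.7726 + 1.6643 + 3.6638 = 11.9387
F = (S − I)·e^(rT) = (205.31 − 11.9387) · e^(0.0376·5/12)
= 193.3713 · e^0.015667 = 193.3713 × 1.015790 = C$196.42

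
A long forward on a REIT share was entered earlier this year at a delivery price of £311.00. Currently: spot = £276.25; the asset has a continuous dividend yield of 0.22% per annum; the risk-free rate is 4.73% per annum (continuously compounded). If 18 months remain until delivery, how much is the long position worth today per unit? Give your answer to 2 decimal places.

Current fair forward for the remaining 18 months: F = S·e^((r − q)·T), (r − q) = 0.0473 − 0.0022 = 0.0451
F = 276.25 · e^(0.0451 × 18/12) = 276.25 × 1.069991 = 295.5850
Value of long forward = (F − K)·e^(−rT) = (295.5850 − 311.00) · e^(−0.0473·18/12)
= -15.4150 × 0.931508 = -14.36

-£14.36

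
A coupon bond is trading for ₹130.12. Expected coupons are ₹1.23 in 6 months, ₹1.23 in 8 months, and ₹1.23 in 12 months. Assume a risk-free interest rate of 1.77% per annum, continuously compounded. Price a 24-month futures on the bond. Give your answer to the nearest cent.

PV(coupons) I = 1.23·e^(−0.0177·6/12) + 1.23·e^(−0.0177·8/12) + 1.23·e^(−0.0177·12/12)
I = 1.2192 + 1.2156 + 1.2084 = 3.6432
F = (S − I)·e^(rT) = (130.12 − 3.6432) · e^(0.0177·24/12)
= 126.4768 · e^0.035400 = 126.4768 × 1.036034 = ₹131.03

₹131.03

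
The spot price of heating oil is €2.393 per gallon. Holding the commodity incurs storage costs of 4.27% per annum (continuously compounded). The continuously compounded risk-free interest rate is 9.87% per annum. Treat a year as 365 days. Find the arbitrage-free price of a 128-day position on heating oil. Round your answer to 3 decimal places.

€2.515 per gallon

Net carry = r + u − y = 0.0987 + 0.0427 − 0.0000 = 0.1414
F = S·e^((r+u−y)T) = 2.393 · e^(0.1414 × 128/365) = 2.393 · e^0.049587
= 2.393 × 1.050837 = €2.515 per gallon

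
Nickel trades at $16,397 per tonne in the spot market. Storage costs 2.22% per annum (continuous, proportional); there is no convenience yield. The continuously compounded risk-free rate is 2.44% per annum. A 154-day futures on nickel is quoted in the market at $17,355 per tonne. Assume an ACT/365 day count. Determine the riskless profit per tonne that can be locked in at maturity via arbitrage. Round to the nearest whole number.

Fair futures: F* = S·e^(carry·T), with carry = (r + u) = 0.0244 + 0.0222 = 0.0466
F* = 16397 · e^(0.0466 × 154/365) = 16397 · e^0.019661 = 16397 × 1.019856 = $16722.5788
Market $17355 > fair $16722.5788: forward overpriced → cash-and-carry (buy spot, short the forward).
At maturity, profit = |F_mkt − F*| = |17355 − 16722.5788| = $632 per tonne

$632 per tonne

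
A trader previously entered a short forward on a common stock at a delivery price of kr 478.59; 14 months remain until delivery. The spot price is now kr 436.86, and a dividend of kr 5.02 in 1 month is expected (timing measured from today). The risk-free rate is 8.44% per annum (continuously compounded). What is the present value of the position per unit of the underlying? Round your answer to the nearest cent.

PV(remaining dividends) I = 5.02·e^(−0.0844·1/12) = 4.9848
Current forward F = (S − I)·e^(rT) = (436.86 − 4.9848)·e^(0.0844·14/12) = 431.8752 × 1.103478 = 476.5648
Value (long) = (F − K)·e^(−rT) = (476.5648 − 478.59) × 0.906226 = -1.8353
Short position value = −(long value) = kr 1.84

kr 1.84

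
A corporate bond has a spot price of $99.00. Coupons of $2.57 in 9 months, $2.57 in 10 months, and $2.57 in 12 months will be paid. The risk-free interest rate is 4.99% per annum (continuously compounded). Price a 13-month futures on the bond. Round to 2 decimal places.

PV(coupons) I = 2.57·e^(−0.0499·9/12) + 2.57·e^(−0.0499·10/12) + 2.57·e^(−0.0499·12/12)
I = 2.4756 + 2.4653 + 2.4449 = 7.3858
F = (S − I)·e^(rT) = (99.00 − 7.3858) · e^(0.0499·13/12)
= 91.6142 · e^0.054058 = 91.6142 × 1.055546 = $96.70

$96.70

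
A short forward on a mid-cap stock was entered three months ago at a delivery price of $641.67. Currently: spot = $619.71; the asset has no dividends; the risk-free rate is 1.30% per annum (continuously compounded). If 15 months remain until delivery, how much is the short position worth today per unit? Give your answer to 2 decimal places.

$11.62

Current fair forward for the remaining 15 months: F = S·e^(r·T), r = 0.0130
F = 619.71 · e^(0.0130 × 15/12) = 619.71 × 1.016383 = 629.8627
Value of long forward = (F − K)·e^(−rT) = (629.8627 − 641.67) · e^(−0.0130·15/12)
= -11.8073 × 0.983881 = -11.62
Short position value = −(long value) = $11.62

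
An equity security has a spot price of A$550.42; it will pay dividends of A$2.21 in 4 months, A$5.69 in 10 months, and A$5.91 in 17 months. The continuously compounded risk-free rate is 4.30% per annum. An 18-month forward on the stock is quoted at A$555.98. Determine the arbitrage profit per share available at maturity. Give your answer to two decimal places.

PV(dividends) I = 2.21·e^(−0.0430·4/12) + 5.69·e^(−0.0430·10/12) + 5.91·e^(−0.0430·17/12) = 13.2290
Fair forward F* = (S − I)·e^(rT) = (550.42 − 13.2290)·e^0.064500 = 537.1910 × 1.066626 = 572.9819
Market A$555.98 < fair 572.9819: forward underpriced → reverse cash-and-carry (short the stock, invest proceeds at r, pay the dividends, go long the forward).
Profit at T = |F_mkt − F*| = |555.98 − 572.9819| = A$17.00 per share

A$17.00 per share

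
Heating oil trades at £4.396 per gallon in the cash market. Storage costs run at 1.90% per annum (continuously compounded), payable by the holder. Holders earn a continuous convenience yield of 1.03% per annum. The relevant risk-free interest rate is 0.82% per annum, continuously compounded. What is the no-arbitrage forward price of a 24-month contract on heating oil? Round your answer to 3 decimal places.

£4.547 per gallon

Net carry = r + u − y = 0.0082 + 0.0190 − 0.0103 = 0.0169
F = S·e^((r+u−y)T) = 4.396 · e^(0.0169 × 24/12) = 4.396 · e^0.033800
= 4.396 × 1.034378 = £4.547 per gallon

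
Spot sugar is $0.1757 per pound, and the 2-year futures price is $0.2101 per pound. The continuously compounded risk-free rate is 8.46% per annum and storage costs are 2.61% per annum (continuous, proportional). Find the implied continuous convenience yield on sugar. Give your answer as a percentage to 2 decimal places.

F = S·e^((r+u−y)T) ⇒ (r+u−y) = ln(F/S)/T
ln(0.2101/0.1757) = 0.178806; /T ⇒ 0.089403
y = r + u − ln(F/S)/T = 0.0846 + 0.0261 − 0.089403 = 0.021297
y = 2.13%

2.13%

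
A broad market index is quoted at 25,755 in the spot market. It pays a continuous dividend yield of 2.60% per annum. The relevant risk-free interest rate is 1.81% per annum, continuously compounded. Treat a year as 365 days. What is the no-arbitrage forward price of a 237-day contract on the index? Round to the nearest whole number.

F = S·e^((r − q)T) = 25755 · e^((0.0181 − 0.0260) × 237/365)
= 25755 · e^-0.005130 = 25755 × 0.994883
F = 25,623

25,623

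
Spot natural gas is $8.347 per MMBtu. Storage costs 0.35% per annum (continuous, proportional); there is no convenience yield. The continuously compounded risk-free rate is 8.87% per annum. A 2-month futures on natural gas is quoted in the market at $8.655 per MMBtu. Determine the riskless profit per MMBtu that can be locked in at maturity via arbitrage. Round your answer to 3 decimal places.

$0.179 per MMBtu

Fair futures: F* = S·e^(carry·T), with carry = (r + u) = 0.0887 + 0.0035 = 0.0922
F* = 8.347 · e^(0.0922 × 2/12) = 8.347 · e^0.015367 = 8.347 × 1.015486 = $8.4763
Market $8.655 > fair $8.4763: forward overpriced → cash-and-carry (buy spot, short the forward).
At maturity, profit = |F_mkt − F*| = |8.655 − 8.4763| = $0.179 per MMBtu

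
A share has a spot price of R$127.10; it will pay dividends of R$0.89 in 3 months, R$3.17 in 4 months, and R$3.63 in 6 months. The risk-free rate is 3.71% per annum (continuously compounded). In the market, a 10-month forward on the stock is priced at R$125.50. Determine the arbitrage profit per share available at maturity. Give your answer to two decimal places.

R$2.22 per share

PV(dividends) I = 0.89·e^(−0.0371·3/12) + 3.17·e^(−0.0371·4/12) + 3.63·e^(−0.0371·6/12) = 7.5761
Fair forward F* = (S − I)·e^(rT) = (127.10 − 7.5761)·e^0.030917 = 119.5239 × 1.031400 = 123.2770
Market R$125.50 > fair 123.2770: forward overpriced → cash-and-carry (borrow at r, buy the stock and collect the dividends, short the forward).
Profit at T = |F_mkt − F*| = |125.50 − 123.2770| = R$2.22 per share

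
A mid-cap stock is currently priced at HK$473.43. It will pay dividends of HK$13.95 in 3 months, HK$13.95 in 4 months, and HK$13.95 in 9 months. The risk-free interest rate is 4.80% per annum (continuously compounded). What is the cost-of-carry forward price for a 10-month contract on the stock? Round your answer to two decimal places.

PV(dividends) I = 13.95·e^(−0.0480·3/12) + 13.95·e^(−0.0480·4/12) + 13.95·e^(−0.0480·9/12)
I = 13.7836 + 13.7286 + 13.4567 = 40.9689
F = (S − I)·e^(rT) = (473.43 − 40.9689) · e^(0.0480·10/12)
= 432.4611 · e^0.040000 = 432.4611 × 1.040811 = HK$450.11

HK$450.11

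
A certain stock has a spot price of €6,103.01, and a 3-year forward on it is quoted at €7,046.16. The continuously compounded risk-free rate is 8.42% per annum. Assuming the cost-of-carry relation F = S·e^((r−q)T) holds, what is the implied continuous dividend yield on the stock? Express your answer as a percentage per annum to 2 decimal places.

3.63%

From F = S·e^((r−q)T): (r − q) = ln(F/S)/T
ln(7046.16/6103.01) = ln(1.154538) = 0.143700
(r − q) = 0.143700 / (3) = 0.047900
q = r − ln(F/S)/T = 0.0842 − 0.047900 = 0.036300
q = 3.63%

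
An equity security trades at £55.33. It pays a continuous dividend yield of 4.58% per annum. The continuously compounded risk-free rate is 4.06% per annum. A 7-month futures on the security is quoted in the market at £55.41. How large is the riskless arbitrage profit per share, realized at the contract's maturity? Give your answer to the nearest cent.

£0.25 per share

Fair futures: F* = S·e^(carry·T), with carry = (r − q) = 0.0406 − 0.0458 = -0.0052
F* = 55.33 · e^(-0.0052 × 7/12) = 55.33 · e^-0.003033 = 55.33 × 0.996972 = £55.1625
Market £55.41 > fair £55.1625: forward overpriced → cash-and-carry (buy spot, short the forward).
At maturity, profit = |F_mkt − F*| = |55.41 − 55.1625| = £0.25 per share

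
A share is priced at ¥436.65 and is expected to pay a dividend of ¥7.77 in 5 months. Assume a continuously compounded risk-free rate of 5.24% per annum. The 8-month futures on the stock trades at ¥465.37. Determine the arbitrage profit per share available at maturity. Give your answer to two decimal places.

¥21.07 per share

PV(dividends) I = 7.77·e^(−0.0524·5/12) = 7.6022
Fair futures F* = (S − I)·e^(rT) = (436.65 − 7.6022)·e^0.034933 = 429.0478 × 1.035550 = 444.3004
Market ¥465.37 > fair 444.3004: forward overpriced → cash-and-carry (borrow at r, buy the stock and collect the dividends, short the forward).
Profit at T = |F_mkt − F*| = |465.37 − 444.3004| = ¥21.07 per share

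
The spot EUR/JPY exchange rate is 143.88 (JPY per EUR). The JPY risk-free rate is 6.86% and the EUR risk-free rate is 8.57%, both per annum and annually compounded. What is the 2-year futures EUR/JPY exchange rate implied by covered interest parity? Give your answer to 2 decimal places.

By covered interest parity, F = S · (1+r_JPY)^T / (1+r_EUR)^T
= 143.88 × 1.141906 / 1.178744 = 143.88 × 0.968748
F = 139.38 JPY per EUR

139.38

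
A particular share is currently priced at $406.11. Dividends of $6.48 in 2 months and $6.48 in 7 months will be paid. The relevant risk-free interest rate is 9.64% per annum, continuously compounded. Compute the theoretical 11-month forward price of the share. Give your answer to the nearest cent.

PV(dividends) I = 6.48·e^(−0.0964·2/12) + 6.48·e^(−0.0964·7/12)
I = 6.3767 + 6.1257 = 12.5024
F = (S − I)·e^(rT) = (406.11 − 12.5024) · e^(0.0964·11/12)
= 393.6076 · e^0.088367 = 393.6076 × 1.092389 = $429.97

$429.97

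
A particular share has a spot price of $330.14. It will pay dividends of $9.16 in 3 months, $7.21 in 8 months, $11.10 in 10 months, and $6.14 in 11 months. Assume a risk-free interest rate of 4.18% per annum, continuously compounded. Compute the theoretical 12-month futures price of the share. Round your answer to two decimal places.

PV(dividends) I = 9.16·e^(−0.0418·3/12) + 7.21·e^(−0.0418·8/12) + 11.10·e^(−0.0418·10/12) + 6.14·e^(−0.0418·11/12)
I = 9.0648 + 7.0119 + 10.7200 + 5.9092 = 32.7059
F = (S − I)·e^(rT) = (330.14 − 32.7059) · e^(0.0418·12/12)
= 297.4341 · e^0.041800 = 297.4341 × 1.042686 = $310.13

$310.13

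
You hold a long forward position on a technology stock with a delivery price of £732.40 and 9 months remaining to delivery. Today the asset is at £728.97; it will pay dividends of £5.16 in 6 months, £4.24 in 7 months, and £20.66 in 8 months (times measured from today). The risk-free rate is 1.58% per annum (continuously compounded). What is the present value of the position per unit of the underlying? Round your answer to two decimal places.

-£24.57

PV(remaining dividends) I = 5.16·e^(−0.0158·6/12) + 4.24·e^(−0.0158·7/12) + 20.66·e^(−0.0158·8/12) = 29.7640
Current forward F = (S − I)·e^(rT) = (728.97 − 29.7640)·e^(0.0158·9/12) = 699.2060 × 1.011920 = 707.5405
Value (long) = (F − K)·e^(−rT) = (707.5405 − 732.40) × 0.988220 = -24.5667
Value = -£24.57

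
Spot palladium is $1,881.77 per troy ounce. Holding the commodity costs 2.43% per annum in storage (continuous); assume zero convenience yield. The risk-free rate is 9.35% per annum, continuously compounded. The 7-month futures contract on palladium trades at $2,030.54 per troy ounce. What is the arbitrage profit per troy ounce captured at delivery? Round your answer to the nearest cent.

$14.91 per troy ounce

Fair futures: F* = S·e^(carry·T), with carry = (r + u) = 0.0935 + 0.0243 = 0.1178
F* = 1881.77 · e^(0.1178 × 7/12) = 1881.77 · e^0.06871667 = 1881.77 × 1.07113268 = $2015.6253
Market $2030.54 > fair $2015.6253: forward overpriced → cash-and-carry (buy spot, short the forward).
At maturity, profit = |F_mkt − F*| = |2030.54 − 2015.6253| = $14.91 per troy ounce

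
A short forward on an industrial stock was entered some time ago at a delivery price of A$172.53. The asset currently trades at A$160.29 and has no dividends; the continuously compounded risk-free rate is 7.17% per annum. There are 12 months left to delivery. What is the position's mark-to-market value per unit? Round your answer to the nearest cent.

Current fair forward for the remaining 12 months: F = S·e^(r·T), r = 0.0717
F = 160.29 · e^(0.0717 × 12/12) = 160.29 × 1.074333 = 172.2048
Value of long forward = (F − K)·e^(−rT) = (172.2048 − 172.53) · e^(−0.0717·12/12)
= -0.3252 × 0.930810 = -0.30
Short position value = −(long value) = A$0.30

A$0.30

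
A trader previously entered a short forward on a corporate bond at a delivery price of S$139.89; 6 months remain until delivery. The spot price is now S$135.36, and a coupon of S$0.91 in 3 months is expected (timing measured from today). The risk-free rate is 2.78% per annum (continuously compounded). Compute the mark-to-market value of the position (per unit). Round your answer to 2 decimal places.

PV(remaining coupons) I = 0.91·e^(−0.0278·3/12) = 0.9037
Current forward F = (S − I)·e^(rT) = (135.36 − 0.9037)·e^(0.0278·6/12) = 134.4563 × 1.013997 = 136.3383
Value (long) = (F − K)·e^(−rT) = (136.3383 − 139.89) × 0.986196 = -3.5027
Short position value = −(long value) = S$3.50

S$3.50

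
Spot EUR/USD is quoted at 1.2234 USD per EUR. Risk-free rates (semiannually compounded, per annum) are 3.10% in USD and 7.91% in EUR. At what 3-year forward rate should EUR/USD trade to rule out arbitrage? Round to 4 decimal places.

By covered interest parity, F = S · (1+r_USD/2)^(2T) / (1+r_EUR/2)^(2T)
= 1.2234 × 1.096679 / 1.262038 = 1.2234 × 0.868975
F = 1.0631 USD per EUR

1.0631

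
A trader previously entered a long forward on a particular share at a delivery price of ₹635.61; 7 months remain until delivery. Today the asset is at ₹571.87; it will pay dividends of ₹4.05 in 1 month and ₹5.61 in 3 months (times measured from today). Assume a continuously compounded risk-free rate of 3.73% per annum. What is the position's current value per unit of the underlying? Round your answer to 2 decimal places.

-₹59.65

PV(remaining dividends) I = 4.05·e^(−0.0373·1/12) + 5.61·e^(−0.0373·3/12) = 9.5954
Current forward F = (S − I)·e^(rT) = (571.87 − 9.5954)·e^(0.0373·7/12) = 562.2746 × 1.021997 = 574.6430
Value (long) = (F − K)·e^(−rT) = (574.6430 − 635.61) × 0.978477 = -59.6548
Value = -₹59.65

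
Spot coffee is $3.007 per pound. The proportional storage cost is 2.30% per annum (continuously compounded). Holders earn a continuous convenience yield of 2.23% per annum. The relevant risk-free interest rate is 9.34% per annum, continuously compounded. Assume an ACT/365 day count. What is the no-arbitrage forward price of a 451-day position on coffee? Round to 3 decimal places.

$3.378 per pound

Net carry = r + u − y = 0.0934 + 0.0230 − 0.0223 = 0.0941
F = S·e^((r+u−y)T) = 3.007 · e^(0.0941 × 451/365) = 3.007 · e^0.116272
= 3.007 × 1.123301 = $3.378 per pound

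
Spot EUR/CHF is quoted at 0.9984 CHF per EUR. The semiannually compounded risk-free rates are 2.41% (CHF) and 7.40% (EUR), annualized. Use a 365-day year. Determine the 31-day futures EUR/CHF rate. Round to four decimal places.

0.9943

By covered interest parity, F = S · (1+r_CHF/2)^(2T) / (1+r_EUR/2)^(2T)
= 0.9984 × 1.002037 / 1.006191 = 0.9984 × 0.995872
F = 0.9943 CHF per EUR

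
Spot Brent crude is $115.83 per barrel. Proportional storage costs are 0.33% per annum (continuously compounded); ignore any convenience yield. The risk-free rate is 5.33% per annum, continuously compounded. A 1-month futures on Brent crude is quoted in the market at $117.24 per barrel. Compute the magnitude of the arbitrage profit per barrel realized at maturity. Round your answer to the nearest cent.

$0.86 per barrel

Fair futures: F* = S·e^(carry·T), with carry = (r + u) = 0.0533 + 0.0033 = 0.0566
F* = 115.83 · e^(0.0566 × 1/12) = 115.83 · e^0.004717 = 115.83 × 1.004728 = $116.3776
Market $117.24 > fair $116.3776: forward overpriced → cash-and-carry (buy spot, short the forward).
At maturity, profit = |F_mkt − F*| = |117.24 − 116.3776| = $0.86 per barrel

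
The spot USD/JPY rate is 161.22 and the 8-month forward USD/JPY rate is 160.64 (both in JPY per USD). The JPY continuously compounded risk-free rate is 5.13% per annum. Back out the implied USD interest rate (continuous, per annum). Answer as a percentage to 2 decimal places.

5.67%

F = S·e^((r_JPY − r_USD)T) ⇒ r_USD = r_JPY − ln(F/S)/T
ln(160.64/161.22) = -0.003604; /(8/12) = -0.005406
r_USD = 0.0513 + 0.005406 = 0.056706
r_USD = 5.67%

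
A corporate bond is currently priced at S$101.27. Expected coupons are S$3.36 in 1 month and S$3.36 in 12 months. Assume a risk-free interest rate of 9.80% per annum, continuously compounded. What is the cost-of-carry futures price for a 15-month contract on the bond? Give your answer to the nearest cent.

PV(coupons) I = 3.36·e^(−0.0980·1/12) + 3.36·e^(−0.0980·12/12)
I = 3.3327 + 3.0463 = 6.3790
F = (S − I)·e^(rT) = (101.27 − 6.3790) · e^(0.0980·15/12)
= 94.8910 · e^0.122500 = 94.8910 × 1.130319 = S$107.26

S$107.26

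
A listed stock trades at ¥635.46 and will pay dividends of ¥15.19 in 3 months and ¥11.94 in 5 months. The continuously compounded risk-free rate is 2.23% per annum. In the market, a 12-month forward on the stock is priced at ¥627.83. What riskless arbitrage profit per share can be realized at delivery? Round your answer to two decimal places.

PV(dividends) I = 15.19·e^(−0.0223·3/12) + 11.94·e^(−0.0223·5/12) = 26.9351
Fair forward F* = (S − I)·e^(rT) = (635.46 − 26.9351)·e^0.022300 = 608.5249 × 1.022551 = 622.2477
Market ¥627.83 > fair 622.2477: forward overpriced → cash-and-carry (borrow at r, buy the stock and collect the dividends, short the forward).
Profit at T = |F_mkt − F*| = |627.83 − 622.2477| = ¥5.58 per share

¥5.58 per share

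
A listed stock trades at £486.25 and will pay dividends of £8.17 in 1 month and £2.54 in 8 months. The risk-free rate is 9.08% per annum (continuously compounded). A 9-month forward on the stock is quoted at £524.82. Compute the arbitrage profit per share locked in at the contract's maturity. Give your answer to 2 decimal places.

£15.54 per share

PV(dividends) I = 8.17·e^(−0.0908·1/12) + 2.54·e^(−0.0908·8/12) = 10.4992
Fair forward F* = (S − I)·e^(rT) = (486.25 − 10.4992)·e^0.068100 = 475.7508 × 1.070472 = 509.2779
Market £524.82 > fair 509.2779: forward overpriced → cash-and-carry (borrow at r, buy the stock and collect the dividends, short the forward).
Profit at T = |F_mkt − F*| = |524.82 − 509.2779| = £15.54 per share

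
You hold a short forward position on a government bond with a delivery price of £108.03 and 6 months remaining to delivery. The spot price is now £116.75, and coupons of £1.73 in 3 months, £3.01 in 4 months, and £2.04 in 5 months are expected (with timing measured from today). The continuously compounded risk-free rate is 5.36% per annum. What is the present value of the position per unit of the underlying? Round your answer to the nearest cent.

-£4.92

PV(remaining coupons) I = 1.73·e^(−0.0536·3/12) + 3.01·e^(−0.0536·4/12) + 2.04·e^(−0.0536·5/12) = 6.6586
Current forward F = (S − I)·e^(rT) = (116.75 − 6.6586)·e^(0.0536·6/12) = 110.0914 × 1.027162 = 113.0817
Value (long) = (F − K)·e^(−rT) = (113.0817 − 108.03) × 0.973556 = 4.9181
Short position value = −(long value) = -£4.92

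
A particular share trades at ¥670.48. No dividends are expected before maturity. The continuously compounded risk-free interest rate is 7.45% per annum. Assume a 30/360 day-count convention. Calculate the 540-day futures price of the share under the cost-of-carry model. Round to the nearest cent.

F = S·e^(rT) = 670.48 · e^(0.0745 × 540/360)
= 670.48 · e^0.111750 = 670.48 × 1.118233
F = ¥749.75

¥749.75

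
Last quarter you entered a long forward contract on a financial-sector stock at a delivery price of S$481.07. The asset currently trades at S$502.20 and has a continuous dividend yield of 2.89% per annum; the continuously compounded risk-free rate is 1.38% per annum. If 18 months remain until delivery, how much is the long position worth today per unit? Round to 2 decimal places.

S$9.68

Current fair forward for the remaining 18 months: F = S·e^((r − q)·T), (r − q) = 0.0138 − 0.0289 = -0.0151
F = 502.20 · e^(-0.0151 × 18/12) = 502.20 × 0.977605 = 490.9532
Value of long forward = (F − K)·e^(−rT) = (490.9532 − 481.07) · e^(−0.0138·18/12)
= 9.8832 × 0.979513 = 9.68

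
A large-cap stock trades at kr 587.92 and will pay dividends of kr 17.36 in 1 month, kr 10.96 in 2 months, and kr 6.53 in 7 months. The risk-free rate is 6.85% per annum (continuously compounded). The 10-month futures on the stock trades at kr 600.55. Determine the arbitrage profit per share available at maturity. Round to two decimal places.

PV(dividends) I = 17.36·e^(−0.0685·1/12) + 10.96·e^(−0.0685·2/12) + 6.53·e^(−0.0685·7/12) = 34.3710
Fair futures F* = (S − I)·e^(rT) = (587.92 − 34.3710)·e^0.057083 = 553.5490 × 1.058744 = 586.0667
Market kr 600.55 > fair 586.0667: forward overpriced → cash-and-carry (borrow at r, buy the stock and collect the dividends, short the forward).
Profit at T = |F_mkt − F*| = |600.55 − 586.0667| = kr 14.48 per share

kr 14.48 per share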